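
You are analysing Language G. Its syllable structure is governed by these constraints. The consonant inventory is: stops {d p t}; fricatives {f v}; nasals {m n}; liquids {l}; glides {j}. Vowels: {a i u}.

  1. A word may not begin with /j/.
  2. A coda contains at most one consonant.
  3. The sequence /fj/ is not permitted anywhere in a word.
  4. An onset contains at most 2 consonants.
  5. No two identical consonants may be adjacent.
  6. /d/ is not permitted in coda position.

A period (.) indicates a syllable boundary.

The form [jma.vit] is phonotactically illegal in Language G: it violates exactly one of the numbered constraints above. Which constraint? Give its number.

[jma.vit]: word begins with /j/.
This is a violation of constraint 1: "A word may not begin with /j/."
The remaining constraints (2, 3, 4, 5, 6) are satisfied.

1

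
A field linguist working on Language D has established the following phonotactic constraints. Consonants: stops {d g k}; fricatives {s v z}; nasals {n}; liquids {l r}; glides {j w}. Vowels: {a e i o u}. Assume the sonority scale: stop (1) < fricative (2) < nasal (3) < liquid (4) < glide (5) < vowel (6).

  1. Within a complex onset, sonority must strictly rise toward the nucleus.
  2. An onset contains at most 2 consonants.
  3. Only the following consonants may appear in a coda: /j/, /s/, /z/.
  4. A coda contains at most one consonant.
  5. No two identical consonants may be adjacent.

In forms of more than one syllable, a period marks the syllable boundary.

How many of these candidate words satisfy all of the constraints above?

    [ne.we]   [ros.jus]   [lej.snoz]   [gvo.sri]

4

[ne.we] — σ1 onset /n/, coda /∅/ ok; σ2 onset /w/, coda /∅/ ok → phonotactically legal
[ros.jus] — σ1 onset /r/, coda /s/ ok; σ2 onset /j/, coda /s/ ok → phonotactically legal
[lej.snoz] — σ1 onset /l/, coda /j/ ok; σ2 onset /sn/ (2→3 rises), coda /z/ ok → phonotactically legal
[gvo.sri] — σ1 onset /gv/ (1→2 rises), coda /∅/ ok; σ2 onset /sr/ (2→4 rises), coda /∅/ ok → phonotactically legal
Phonotactically legal: [ne.we], [ros.jus], [lej.snoz], [gvo.sri] → 4.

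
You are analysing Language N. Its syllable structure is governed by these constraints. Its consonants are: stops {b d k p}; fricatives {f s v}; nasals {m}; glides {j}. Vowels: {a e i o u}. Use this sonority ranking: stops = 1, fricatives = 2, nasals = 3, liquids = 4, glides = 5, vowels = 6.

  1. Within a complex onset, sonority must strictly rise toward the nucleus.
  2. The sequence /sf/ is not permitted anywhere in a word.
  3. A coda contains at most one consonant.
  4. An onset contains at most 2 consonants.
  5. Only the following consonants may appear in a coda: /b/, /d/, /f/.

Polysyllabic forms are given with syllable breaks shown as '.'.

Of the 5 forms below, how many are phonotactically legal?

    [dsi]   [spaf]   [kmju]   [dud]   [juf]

[dsi] — σ1 onset /ds/ (1→2 rises), coda /∅/ ok → phonotactically legal
[spaf] — violates constraint 1: syllable 1 onset /sp/: /s/ (fricative, 2) → /p/ (stop, 1) does not rise → phonotactically illegal
[kmju] — violates constraint 4: syllable 1 onset /kmj/ has 3 consonants (> 2) → phonotactically illegal
[dud] — σ1 onset /d/, coda /d/ ok → phonotactically legal
[juf] — σ1 onset /j/, coda /f/ ok → phonotactically legal
Phonotactically legal: [dsi], [dud], [juf] → 3.

3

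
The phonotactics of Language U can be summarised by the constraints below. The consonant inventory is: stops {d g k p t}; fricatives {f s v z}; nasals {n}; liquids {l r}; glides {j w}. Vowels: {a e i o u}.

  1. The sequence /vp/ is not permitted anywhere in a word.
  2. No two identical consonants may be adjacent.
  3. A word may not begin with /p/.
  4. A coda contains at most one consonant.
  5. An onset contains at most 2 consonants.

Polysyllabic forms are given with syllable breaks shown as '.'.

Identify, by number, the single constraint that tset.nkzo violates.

5

tset.nkzo: syllable 2 onset /nkz/ has 3 consonants (> 2).
This is a violation of constraint 5: "An onset contains at most 2 consonants."
The remaining constraints (1, 2, 3, 4) are satisfied.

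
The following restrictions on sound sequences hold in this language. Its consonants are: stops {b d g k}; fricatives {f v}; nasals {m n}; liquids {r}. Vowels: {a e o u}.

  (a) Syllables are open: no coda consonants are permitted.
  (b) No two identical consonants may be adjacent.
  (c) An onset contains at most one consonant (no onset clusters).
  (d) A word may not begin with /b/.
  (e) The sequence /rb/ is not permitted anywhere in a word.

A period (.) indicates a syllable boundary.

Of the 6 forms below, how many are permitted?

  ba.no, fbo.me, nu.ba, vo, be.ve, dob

2

ba.no — violates constraint (d): word begins with /b/ → not permitted
fbo.me — violates constraint (c): syllable 1 onset /fb/ has 2 consonants (> 1) → not permitted
nu.ba — σ1 onset /n/, coda /∅/ ok; σ2 onset /b/, coda /∅/ ok → permitted
vo — σ1 onset /v/, coda /∅/ ok → permitted
be.ve — violates constraint (d): word begins with /b/ → not permitted
dob — violates constraint (a): syllable 1 coda /b/ has 1 consonant (> 0) → not permitted
Permitted: nu.ba, vo → 2.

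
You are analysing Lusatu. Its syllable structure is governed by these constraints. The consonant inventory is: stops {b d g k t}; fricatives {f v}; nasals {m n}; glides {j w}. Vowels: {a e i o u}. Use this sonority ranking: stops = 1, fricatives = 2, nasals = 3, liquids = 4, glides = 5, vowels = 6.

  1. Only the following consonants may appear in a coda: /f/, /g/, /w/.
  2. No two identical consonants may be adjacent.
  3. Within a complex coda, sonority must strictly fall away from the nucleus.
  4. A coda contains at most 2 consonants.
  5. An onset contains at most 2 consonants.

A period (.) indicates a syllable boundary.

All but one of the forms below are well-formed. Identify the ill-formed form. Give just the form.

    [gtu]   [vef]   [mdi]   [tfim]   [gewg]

[gtu] — σ1 onset /gt/ (2C), coda /∅/ ok → well-formed
[vef] — σ1 onset /v/, coda /f/ ok → well-formed
[mdi] — σ1 onset /md/ (2C), coda /∅/ ok → well-formed
[tfim] — violates constraint 1: syllable 1 coda contains /m/, which is not a licensed coda consonant → ill-formed
[gewg] — σ1 onset /g/, coda /wg/ (5→1 falls) ok → well-formed

[tfim]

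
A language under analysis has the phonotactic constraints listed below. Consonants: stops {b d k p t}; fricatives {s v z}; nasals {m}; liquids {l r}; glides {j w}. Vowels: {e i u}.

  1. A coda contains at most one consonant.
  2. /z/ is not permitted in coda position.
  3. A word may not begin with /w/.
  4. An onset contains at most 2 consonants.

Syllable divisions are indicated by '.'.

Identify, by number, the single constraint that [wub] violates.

3

[wub]: word begins with /w/.
This is a violation of constraint 3: "A word may not begin with /w/."
The remaining constraints (1, 2, 4) are satisfied.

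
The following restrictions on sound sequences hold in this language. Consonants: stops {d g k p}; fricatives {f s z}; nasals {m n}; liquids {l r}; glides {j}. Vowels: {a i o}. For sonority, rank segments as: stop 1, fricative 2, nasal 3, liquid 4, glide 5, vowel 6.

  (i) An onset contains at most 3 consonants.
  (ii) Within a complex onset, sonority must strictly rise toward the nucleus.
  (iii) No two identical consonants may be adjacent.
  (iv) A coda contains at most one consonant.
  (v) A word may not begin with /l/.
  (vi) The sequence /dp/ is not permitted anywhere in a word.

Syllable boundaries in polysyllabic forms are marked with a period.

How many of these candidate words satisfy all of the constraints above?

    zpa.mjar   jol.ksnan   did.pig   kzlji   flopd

zpa.mjar — violates constraint (ii): syllable 1 onset /zp/: /z/ (fricative, 2) → /p/ (stop, 1) does not rise → illicit
jol.ksnan — σ1 onset /j/, coda /l/ ok; σ2 onset /ksn/ (1→2→3 rises), coda /n/ ok → licit
did.pig — violates constraint (vi): contains banned sequence /dp/ → illicit
kzlji — violates constraint (i): syllable 1 onset /kzlj/ has 4 consonants (> 3) → illicit
flopd — violates constraint (iv): syllable 1 coda /pd/ has 2 consonants (> 1) → illicit
Licit: jol.ksnan → 1.

1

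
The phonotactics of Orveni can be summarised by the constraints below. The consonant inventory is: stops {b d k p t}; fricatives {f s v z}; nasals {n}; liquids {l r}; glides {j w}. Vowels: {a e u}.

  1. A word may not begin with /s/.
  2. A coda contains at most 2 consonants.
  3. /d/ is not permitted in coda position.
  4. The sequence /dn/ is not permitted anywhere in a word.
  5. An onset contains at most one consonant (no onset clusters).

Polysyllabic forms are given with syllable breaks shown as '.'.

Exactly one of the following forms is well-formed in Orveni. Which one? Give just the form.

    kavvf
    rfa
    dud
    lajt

kavvf — violates constraint 2: syllable 1 coda /vvf/ has 3 consonants (> 2) → ill-formed
rfa — violates constraint 5: syllable 1 onset /rf/ has 2 consonants (> 1) → ill-formed
dud — violates constraint 3: syllable 1 coda contains /d/ → ill-formed
lajt — σ1 onset /l/, coda /jt/ (2C) ok → well-formed

lajt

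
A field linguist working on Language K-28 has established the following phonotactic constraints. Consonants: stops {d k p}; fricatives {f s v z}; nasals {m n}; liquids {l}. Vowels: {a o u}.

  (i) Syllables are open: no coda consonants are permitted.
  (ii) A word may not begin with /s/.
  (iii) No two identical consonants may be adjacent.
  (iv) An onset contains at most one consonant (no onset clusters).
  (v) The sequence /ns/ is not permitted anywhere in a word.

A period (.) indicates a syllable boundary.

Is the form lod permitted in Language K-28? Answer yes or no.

lod — violates constraint (i): syllable 1 coda /d/ has 1 consonant (> 0) → not permitted

no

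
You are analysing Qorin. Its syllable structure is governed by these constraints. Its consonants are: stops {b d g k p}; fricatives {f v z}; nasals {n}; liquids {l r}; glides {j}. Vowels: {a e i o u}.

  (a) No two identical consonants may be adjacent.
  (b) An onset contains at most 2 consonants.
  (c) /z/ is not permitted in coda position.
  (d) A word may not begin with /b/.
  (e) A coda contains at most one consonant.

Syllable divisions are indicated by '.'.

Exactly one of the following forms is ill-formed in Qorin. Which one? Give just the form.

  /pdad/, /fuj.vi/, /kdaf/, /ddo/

/ddo/

/pdad/ — σ1 onset /pd/ (2C), coda /d/ ok → well-formed
/fuj.vi/ — σ1 onset /f/, coda /j/ ok; σ2 onset /v/, coda /∅/ ok → well-formed
/kdaf/ — σ1 onset /kd/ (2C), coda /f/ ok → well-formed
/ddo/ — violates constraint (a): adjacent identical consonants /dd/ → ill-formed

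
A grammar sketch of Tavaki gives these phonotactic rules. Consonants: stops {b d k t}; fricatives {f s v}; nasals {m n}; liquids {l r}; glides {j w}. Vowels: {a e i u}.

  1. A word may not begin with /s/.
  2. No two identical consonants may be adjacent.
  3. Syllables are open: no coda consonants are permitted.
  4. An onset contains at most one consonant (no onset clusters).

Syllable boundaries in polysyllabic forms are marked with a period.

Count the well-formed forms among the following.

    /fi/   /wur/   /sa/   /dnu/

/fi/ — σ1 onset /f/, coda /∅/ ok → well-formed
/wur/ — violates constraint 3: syllable 1 coda /r/ has 1 consonant (> 0) → ill-formed
/sa/ — violates constraint 1: word begins with /s/ → ill-formed
/dnu/ — violates constraint 4: syllable 1 onset /dn/ has 2 consonants (> 1) → ill-formed
Well-formed: /fi/ → 1.

1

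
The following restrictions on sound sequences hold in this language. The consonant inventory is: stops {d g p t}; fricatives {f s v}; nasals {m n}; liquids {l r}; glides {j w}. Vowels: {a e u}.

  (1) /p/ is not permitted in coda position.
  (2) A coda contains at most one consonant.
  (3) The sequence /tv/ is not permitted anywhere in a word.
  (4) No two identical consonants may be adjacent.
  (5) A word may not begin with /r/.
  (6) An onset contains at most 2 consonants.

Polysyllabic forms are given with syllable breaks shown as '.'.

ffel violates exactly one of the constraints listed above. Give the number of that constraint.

4

ffel: adjacent identical consonants /ff/.
This is a violation of constraint 4: "No two identical consonants may be adjacent."
The remaining constraints (1, 2, 3, 5, 6) are satisfied.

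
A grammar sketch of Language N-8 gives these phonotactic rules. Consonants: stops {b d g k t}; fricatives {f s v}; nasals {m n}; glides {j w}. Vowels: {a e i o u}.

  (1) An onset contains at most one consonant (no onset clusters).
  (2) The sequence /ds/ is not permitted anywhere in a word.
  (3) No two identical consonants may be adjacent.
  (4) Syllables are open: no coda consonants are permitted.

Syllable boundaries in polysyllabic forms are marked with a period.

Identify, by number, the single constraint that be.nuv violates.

be.nuv: syllable 2 coda /v/ has 1 consonant (> 0).
This is a violation of constraint 4: "Syllables are open: no coda consonants are permitted."
The remaining constraints (1, 2, 3) are satisfied.

4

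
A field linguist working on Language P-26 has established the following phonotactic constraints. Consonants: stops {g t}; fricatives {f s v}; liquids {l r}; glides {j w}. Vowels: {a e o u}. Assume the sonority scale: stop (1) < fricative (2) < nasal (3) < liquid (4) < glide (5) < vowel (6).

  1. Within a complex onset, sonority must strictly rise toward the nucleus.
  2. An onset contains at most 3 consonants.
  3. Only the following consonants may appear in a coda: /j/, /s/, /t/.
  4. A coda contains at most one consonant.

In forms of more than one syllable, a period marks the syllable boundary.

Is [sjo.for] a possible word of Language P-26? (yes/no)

[sjo.for] — violates constraint 3: syllable 2 coda contains /r/, which is not a licensed coda consonant → illicit

no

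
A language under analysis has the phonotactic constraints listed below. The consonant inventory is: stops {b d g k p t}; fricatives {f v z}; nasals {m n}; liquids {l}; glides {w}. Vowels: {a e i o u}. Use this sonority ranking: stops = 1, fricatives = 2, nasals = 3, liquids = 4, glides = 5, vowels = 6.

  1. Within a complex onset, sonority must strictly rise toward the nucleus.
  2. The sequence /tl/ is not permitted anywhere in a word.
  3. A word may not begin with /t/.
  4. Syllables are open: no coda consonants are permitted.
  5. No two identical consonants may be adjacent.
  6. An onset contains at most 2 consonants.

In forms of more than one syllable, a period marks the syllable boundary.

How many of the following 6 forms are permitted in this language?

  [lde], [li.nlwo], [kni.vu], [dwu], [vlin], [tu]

[lde] — violates constraint 1: syllable 1 onset /ld/: /l/ (liquid, 4) → /d/ (stop, 1) does not rise → not permitted
[li.nlwo] — violates constraint 6: syllable 2 onset /nlw/ has 3 consonants (> 2) → not permitted
[kni.vu] — σ1 onset /kn/ (1→3 rises), coda /∅/ ok; σ2 onset /v/, coda /∅/ ok → permitted
[dwu] — σ1 onset /dw/ (1→5 rises), coda /∅/ ok → permitted
[vlin] — violates constraint 4: syllable 1 coda /n/ has 1 consonant (> 0) → not permitted
[tu] — violates constraint 3: word begins with /t/ → not permitted
Permitted: [kni.vu], [dwu] → 2.

2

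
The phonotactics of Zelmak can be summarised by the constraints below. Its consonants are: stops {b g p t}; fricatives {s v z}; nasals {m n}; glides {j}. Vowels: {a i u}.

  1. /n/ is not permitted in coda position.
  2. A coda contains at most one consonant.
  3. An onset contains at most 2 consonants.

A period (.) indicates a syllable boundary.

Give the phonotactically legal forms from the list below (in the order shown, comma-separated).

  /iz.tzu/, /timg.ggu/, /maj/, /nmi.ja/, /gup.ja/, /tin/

/iz.tzu/ — σ1 onset /∅/, coda /z/ ok; σ2 onset /tz/ (2C), coda /∅/ ok → phonotactically legal
/timg.ggu/ — violates constraint 2: syllable 1 coda /mg/ has 2 consonants (> 1) → phonotactically illegal
/maj/ — σ1 onset /m/, coda /j/ ok → phonotactically legal
/nmi.ja/ — σ1 onset /nm/ (2C), coda /∅/ ok; σ2 onset /j/, coda /∅/ ok → phonotactically legal
/gup.ja/ — σ1 onset /g/, coda /p/ ok; σ2 onset /j/, coda /∅/ ok → phonotactically legal
/tin/ — violates constraint 1: syllable 1 coda contains /n/ → phonotactically illegal

/iz.tzu/, /maj/, /nmi.ja/, /gup.ja/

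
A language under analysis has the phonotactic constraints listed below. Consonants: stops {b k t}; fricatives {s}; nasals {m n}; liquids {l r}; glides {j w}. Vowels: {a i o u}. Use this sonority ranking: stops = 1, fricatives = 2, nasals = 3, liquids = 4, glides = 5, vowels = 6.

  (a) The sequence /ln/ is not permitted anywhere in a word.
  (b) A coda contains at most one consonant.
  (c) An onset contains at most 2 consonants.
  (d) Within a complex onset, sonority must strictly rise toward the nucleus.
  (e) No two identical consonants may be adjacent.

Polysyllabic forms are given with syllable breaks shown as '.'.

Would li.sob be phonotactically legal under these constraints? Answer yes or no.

yes

li.sob — σ1 onset /l/, coda /∅/ ok; σ2 onset /s/, coda /b/ ok → phonotactically legal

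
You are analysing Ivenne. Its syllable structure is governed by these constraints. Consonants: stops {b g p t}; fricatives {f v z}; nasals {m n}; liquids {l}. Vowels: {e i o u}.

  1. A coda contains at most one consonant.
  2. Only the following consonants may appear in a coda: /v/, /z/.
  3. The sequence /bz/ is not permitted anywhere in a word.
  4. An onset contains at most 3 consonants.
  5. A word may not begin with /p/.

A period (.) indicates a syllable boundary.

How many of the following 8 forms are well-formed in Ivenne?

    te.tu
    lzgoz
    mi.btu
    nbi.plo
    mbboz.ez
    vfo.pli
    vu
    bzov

7

te.tu — σ1 onset /t/, coda /∅/ ok; σ2 onset /t/, coda /∅/ ok → well-formed
lzgoz — σ1 onset /lzg/ (3C), coda /z/ ok → well-formed
mi.btu — σ1 onset /m/, coda /∅/ ok; σ2 onset /bt/ (2C), coda /∅/ ok → well-formed
nbi.plo — σ1 onset /nb/ (2C), coda /∅/ ok; σ2 onset /pl/ (2C), coda /∅/ ok → well-formed
mbboz.ez — σ1 onset /mbb/ (3C), coda /z/ ok; σ2 onset /∅/, coda /z/ ok → well-formed
vfo.pli — σ1 onset /vf/ (2C), coda /∅/ ok; σ2 onset /pl/ (2C), coda /∅/ ok → well-formed
vu — σ1 onset /v/, coda /∅/ ok → well-formed
bzov — violates constraint 3: contains banned sequence /bz/ → ill-formed
Well-formed: te.tu, lzgoz, mi.btu, nbi.plo, mbboz.ez, vfo.pli, vu → 7.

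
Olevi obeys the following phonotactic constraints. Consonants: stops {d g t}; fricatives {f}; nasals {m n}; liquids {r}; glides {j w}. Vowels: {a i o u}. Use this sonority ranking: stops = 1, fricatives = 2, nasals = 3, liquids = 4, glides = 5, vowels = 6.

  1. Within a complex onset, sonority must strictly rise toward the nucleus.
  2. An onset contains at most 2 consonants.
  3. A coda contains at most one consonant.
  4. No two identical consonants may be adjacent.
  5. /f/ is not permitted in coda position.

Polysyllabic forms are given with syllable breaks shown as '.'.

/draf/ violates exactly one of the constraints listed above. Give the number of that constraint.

5

/draf/: syllable 1 coda contains /f/.
This is a violation of constraint 5: "/f/ is not permitted in coda position."
The remaining constraints (1, 2, 3, 4) are satisfied.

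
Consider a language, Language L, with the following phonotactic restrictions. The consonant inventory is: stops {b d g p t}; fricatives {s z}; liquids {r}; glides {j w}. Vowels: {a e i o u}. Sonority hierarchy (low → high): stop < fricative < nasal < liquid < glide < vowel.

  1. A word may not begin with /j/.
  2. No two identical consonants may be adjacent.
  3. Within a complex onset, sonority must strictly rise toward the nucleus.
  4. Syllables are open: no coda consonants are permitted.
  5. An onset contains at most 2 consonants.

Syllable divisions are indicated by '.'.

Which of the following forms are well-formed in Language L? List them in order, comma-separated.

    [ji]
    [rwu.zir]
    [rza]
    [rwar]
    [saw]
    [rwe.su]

[ji] — violates constraint 1: word begins with /j/ → ill-formed
[rwu.zir] — violates constraint 4: syllable 2 coda /r/ has 1 consonant (> 0) → ill-formed
[rza] — violates constraint 3: syllable 1 onset /rz/: /r/ (liquid, 4) → /z/ (fricative, 2) does not rise → ill-formed
[rwar] — violates constraint 4: syllable 1 coda /r/ has 1 consonant (> 0) → ill-formed
[saw] — violates constraint 4: syllable 1 coda /w/ has 1 consonant (> 0) → ill-formed
[rwe.su] — σ1 onset /rw/ (4→5 rises), coda /∅/ ok; σ2 onset /s/, coda /∅/ ok → well-formed

[rwe.su]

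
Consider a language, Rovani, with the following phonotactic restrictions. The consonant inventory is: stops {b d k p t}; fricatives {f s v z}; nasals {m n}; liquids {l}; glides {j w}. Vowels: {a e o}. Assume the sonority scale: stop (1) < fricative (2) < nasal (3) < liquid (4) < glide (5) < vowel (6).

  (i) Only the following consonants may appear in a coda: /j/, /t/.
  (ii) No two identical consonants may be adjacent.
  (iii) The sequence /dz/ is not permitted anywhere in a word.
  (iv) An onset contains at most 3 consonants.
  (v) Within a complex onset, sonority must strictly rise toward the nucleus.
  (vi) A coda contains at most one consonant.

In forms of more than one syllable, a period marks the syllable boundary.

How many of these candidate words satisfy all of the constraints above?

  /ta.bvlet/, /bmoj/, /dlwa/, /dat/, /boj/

5

/ta.bvlet/ — σ1 onset /t/, coda /∅/ ok; σ2 onset /bvl/ (1→2→4 rises), coda /t/ ok → well-formed
/bmoj/ — σ1 onset /bm/ (1→3 rises), coda /j/ ok → well-formed
/dlwa/ — σ1 onset /dlw/ (1→4→5 rises), coda /∅/ ok → well-formed
/dat/ — σ1 onset /d/, coda /t/ ok → well-formed
/boj/ — σ1 onset /b/, coda /j/ ok → well-formed
Well-formed: /ta.bvlet/, /bmoj/, /dlwa/, /dat/, /boj/ → 5.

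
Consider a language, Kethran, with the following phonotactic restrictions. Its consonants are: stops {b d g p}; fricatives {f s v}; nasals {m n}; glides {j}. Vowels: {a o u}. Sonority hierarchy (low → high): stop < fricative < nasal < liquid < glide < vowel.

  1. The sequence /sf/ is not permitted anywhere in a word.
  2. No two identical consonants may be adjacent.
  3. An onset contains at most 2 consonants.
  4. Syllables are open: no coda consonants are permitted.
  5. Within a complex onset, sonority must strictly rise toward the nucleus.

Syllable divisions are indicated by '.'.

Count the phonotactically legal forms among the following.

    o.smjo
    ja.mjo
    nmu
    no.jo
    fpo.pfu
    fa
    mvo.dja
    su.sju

o.smjo — violates constraint 3: syllable 2 onset /smj/ has 3 consonants (> 2) → phonotactically illegal
ja.mjo — σ1 onset /j/, coda /∅/ ok; σ2 onset /mj/ (3→5 rises), coda /∅/ ok → phonotactically legal
nmu — violates constraint 5: syllable 1 onset /nm/: /n/ (nasal, 3) → /m/ (nasal, 3) does not rise → phonotactically illegal
no.jo — σ1 onset /n/, coda /∅/ ok; σ2 onset /j/, coda /∅/ ok → phonotactically legal
fpo.pfu — violates constraint 5: syllable 1 onset /fp/: /f/ (fricative, 2) → /p/ (stop, 1) does not rise → phonotactically illegal
fa — σ1 onset /f/, coda /∅/ ok → phonotactically legal
mvo.dja — violates constraint 5: syllable 1 onset /mv/: /m/ (nasal, 3) → /v/ (fricative, 2) does not rise → phonotactically illegal
su.sju — σ1 onset /s/, coda /∅/ ok; σ2 onset /sj/ (2→5 rises), coda /∅/ ok → phonotactically legal
Phonotactically legal: ja.mjo, no.jo, fa, su.sju → 4.

4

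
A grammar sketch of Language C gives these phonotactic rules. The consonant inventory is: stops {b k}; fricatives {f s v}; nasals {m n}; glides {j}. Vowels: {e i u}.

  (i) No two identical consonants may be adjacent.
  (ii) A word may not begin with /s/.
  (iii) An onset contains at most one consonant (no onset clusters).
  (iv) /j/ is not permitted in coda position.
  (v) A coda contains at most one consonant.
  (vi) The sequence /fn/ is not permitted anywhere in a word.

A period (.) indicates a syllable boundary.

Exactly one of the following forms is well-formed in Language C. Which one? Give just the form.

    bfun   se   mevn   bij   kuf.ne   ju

ju

bfun — violates constraint (iii): syllable 1 onset /bf/ has 2 consonants (> 1) → ill-formed
se — violates constraint (ii): word begins with /s/ → ill-formed
mevn — violates constraint (v): syllable 1 coda /vn/ has 2 consonants (> 1) → ill-formed
bij — violates constraint (iv): syllable 1 coda contains /j/ → ill-formed
kuf.ne — violates constraint (vi): contains banned sequence /fn/ → ill-formed
ju — σ1 onset /j/, coda /∅/ ok → well-formed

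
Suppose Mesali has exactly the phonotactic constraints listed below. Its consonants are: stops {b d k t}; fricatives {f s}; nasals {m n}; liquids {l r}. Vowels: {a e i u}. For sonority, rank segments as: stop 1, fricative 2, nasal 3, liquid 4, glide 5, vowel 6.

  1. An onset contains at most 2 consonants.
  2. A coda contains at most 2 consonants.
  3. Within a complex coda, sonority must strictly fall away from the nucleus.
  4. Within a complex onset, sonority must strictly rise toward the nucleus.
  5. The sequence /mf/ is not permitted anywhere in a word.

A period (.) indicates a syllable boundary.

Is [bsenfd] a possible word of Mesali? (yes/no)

no

[bsenfd] — violates constraint 2: syllable 1 coda /nfd/ has 3 consonants (> 2) → illicit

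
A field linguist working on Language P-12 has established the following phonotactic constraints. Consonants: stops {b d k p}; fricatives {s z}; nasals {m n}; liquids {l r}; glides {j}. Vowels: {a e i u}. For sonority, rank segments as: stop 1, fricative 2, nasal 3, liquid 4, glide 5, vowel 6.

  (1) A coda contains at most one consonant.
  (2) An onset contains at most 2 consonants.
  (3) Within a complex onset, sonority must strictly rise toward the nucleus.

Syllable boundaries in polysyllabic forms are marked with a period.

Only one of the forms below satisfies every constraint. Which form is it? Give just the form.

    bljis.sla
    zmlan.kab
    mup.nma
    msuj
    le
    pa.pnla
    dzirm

bljis.sla — violates constraint 2: syllable 1 onset /blj/ has 3 consonants (> 2) → illicit
zmlan.kab — violates constraint 2: syllable 1 onset /zml/ has 3 consonants (> 2) → illicit
mup.nma — violates constraint 3: syllable 2 onset /nm/: /n/ (nasal, 3) → /m/ (nasal, 3) does not rise → illicit
msuj — violates constraint 3: syllable 1 onset /ms/: /m/ (nasal, 3) → /s/ (fricative, 2) does not rise → illicit
le — σ1 onset /l/, coda /∅/ ok → licit
pa.pnla — violates constraint 2: syllable 2 onset /pnl/ has 3 consonants (> 2) → illicit
dzirm — violates constraint 1: syllable 1 coda /rm/ has 2 consonants (> 1) → illicit

le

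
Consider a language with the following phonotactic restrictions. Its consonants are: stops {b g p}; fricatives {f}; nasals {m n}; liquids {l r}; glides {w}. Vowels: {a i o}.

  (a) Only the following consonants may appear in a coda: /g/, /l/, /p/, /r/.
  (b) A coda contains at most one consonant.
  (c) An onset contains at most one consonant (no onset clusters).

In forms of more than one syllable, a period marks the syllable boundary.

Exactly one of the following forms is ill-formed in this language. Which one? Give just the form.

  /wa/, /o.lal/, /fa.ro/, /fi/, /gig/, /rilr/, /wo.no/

/wa/ — σ1 onset /w/, coda /∅/ ok → well-formed
/o.lal/ — σ1 onset /∅/, coda /∅/ ok; σ2 onset /l/, coda /l/ ok → well-formed
/fa.ro/ — σ1 onset /f/, coda /∅/ ok; σ2 onset /r/, coda /∅/ ok → well-formed
/fi/ — σ1 onset /f/, coda /∅/ ok → well-formed
/gig/ — σ1 onset /g/, coda /g/ ok → well-formed
/rilr/ — violates constraint (b): syllable 1 coda /lr/ has 2 consonants (> 1) → ill-formed
/wo.no/ — σ1 onset /w/, coda /∅/ ok; σ2 onset /n/, coda /∅/ ok → well-formed

/rilr/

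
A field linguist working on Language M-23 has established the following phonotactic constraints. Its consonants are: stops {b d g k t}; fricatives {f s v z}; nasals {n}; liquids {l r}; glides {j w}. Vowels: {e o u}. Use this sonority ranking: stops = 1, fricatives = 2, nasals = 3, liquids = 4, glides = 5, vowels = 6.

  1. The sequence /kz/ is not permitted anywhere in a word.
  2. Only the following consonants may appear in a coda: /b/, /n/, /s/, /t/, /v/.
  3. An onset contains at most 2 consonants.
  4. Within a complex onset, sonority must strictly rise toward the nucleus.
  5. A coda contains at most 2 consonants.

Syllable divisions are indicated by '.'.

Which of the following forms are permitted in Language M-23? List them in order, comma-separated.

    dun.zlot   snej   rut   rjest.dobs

dun.zlot, rut, rjest.dobs

dun.zlot — σ1 onset /d/, coda /n/ ok; σ2 onset /zl/ (2→4 rises), coda /t/ ok → permitted
snej — violates constraint 2: syllable 1 coda contains /j/, which is not a licensed coda consonant → not permitted
rut — σ1 onset /r/, coda /t/ ok → permitted
rjest.dobs — σ1 onset /rj/ (4→5 rises), coda /st/ (2C) ok; σ2 onset /d/, coda /bs/ (2C) ok → permitted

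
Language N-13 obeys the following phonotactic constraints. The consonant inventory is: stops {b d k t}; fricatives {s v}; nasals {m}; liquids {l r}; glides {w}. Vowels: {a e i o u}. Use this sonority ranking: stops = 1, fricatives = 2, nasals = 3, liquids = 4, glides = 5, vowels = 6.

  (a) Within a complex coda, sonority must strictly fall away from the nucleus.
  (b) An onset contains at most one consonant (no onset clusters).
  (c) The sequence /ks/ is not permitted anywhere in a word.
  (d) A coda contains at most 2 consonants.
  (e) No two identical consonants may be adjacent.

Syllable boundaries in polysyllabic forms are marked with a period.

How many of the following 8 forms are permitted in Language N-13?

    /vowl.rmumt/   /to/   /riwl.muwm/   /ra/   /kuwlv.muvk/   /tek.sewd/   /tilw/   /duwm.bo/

/vowl.rmumt/ — violates constraint (b): syllable 2 onset /rm/ has 2 consonants (> 1) → not permitted
/to/ — σ1 onset /t/, coda /∅/ ok → permitted
/riwl.muwm/ — σ1 onset /r/, coda /wl/ (5→4 falls) ok; σ2 onset /m/, coda /wm/ (5→3 falls) ok → permitted
/ra/ — σ1 onset /r/, coda /∅/ ok → permitted
/kuwlv.muvk/ — violates constraint (d): syllable 1 coda /wlv/ has 3 consonants (> 2) → not permitted
/tek.sewd/ — violates constraint (c): contains banned sequence /ks/ → not permitted
/tilw/ — violates constraint (a): syllable 1 coda /lw/: /l/ (liquid, 4) → /w/ (glide, 5) does not fall → not permitted
/duwm.bo/ — σ1 onset /d/, coda /wm/ (5→3 falls) ok; σ2 onset /b/, coda /∅/ ok → permitted
Permitted: /to/, /riwl.muwm/, /ra/, /duwm.bo/ → 4.

4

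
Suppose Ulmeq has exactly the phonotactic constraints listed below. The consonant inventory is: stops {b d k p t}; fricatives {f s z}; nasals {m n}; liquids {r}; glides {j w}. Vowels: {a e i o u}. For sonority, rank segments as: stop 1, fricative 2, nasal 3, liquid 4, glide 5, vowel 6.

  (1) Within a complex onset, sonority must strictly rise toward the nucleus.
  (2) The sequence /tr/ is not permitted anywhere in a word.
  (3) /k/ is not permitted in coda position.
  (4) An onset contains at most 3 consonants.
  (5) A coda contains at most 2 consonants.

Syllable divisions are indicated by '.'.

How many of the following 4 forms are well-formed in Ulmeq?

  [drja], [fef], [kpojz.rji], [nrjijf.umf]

3

[drja] — σ1 onset /drj/ (1→4→5 rises), coda /∅/ ok → well-formed
[fef] — σ1 onset /f/, coda /f/ ok → well-formed
[kpojz.rji] — violates constraint 1: syllable 1 onset /kp/: /k/ (stop, 1) → /p/ (stop, 1) does not rise → ill-formed
[nrjijf.umf] — σ1 onset /nrj/ (3→4→5 rises), coda /jf/ (2C) ok; σ2 onset /∅/, coda /mf/ (2C) ok → well-formed
Well-formed: [drja], [fef], [nrjijf.umf] → 3.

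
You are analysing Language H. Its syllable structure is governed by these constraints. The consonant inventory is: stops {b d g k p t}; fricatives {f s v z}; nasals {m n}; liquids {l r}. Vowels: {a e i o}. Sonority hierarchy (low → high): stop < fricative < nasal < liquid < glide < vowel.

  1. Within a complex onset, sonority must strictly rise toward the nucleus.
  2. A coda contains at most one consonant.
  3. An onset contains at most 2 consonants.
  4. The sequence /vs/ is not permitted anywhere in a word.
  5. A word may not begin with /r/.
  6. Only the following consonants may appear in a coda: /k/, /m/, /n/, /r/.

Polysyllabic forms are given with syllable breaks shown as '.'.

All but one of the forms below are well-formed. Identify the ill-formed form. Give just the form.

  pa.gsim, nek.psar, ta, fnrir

fnrir

pa.gsim — σ1 onset /p/, coda /∅/ ok; σ2 onset /gs/ (1→2 rises), coda /m/ ok → well-formed
nek.psar — σ1 onset /n/, coda /k/ ok; σ2 onset /ps/ (1→2 rises), coda /r/ ok → well-formed
ta — σ1 onset /t/, coda /∅/ ok → well-formed
fnrir — violates constraint 3: syllable 1 onset /fnr/ has 3 consonants (> 2) → ill-formed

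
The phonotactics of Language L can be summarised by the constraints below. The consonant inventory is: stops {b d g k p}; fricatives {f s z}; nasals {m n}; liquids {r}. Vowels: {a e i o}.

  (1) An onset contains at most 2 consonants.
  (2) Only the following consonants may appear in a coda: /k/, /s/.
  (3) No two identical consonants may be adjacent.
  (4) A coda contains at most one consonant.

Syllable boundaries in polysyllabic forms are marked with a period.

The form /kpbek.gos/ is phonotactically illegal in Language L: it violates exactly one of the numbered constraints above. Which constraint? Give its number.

1

/kpbek.gos/: syllable 1 onset /kpb/ has 3 consonants (> 2).
This is a violation of constraint 1: "An onset contains at most 2 consonants."
The remaining constraints (2, 3, 4) are satisfied.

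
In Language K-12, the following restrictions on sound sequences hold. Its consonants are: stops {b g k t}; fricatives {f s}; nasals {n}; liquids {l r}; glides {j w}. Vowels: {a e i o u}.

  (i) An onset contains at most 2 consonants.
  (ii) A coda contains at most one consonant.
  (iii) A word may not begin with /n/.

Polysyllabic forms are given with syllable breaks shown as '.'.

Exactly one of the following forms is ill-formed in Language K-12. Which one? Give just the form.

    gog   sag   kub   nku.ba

nku.ba

gog — σ1 onset /g/, coda /g/ ok → well-formed
sag — σ1 onset /s/, coda /g/ ok → well-formed
kub — σ1 onset /k/, coda /b/ ok → well-formed
nku.ba — violates constraint (iii): word begins with /n/ → ill-formed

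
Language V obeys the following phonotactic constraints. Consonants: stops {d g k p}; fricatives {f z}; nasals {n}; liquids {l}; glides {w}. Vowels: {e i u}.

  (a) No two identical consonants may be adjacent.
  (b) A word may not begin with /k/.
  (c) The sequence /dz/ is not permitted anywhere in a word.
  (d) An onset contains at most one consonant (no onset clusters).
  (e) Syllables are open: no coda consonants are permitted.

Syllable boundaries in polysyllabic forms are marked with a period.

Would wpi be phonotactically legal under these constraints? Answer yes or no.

no

wpi — violates constraint (d): syllable 1 onset /wp/ has 2 consonants (> 1) → phonotactically illegal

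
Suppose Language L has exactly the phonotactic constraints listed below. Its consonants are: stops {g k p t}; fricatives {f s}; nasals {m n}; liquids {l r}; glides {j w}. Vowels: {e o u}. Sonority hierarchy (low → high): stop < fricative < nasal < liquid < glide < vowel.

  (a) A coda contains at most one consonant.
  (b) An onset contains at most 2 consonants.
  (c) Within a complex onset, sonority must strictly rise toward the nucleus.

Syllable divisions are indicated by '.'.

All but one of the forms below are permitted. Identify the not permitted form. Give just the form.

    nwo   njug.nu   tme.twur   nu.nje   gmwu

gmwu

nwo — σ1 onset /nw/ (3→5 rises), coda /∅/ ok → permitted
njug.nu — σ1 onset /nj/ (3→5 rises), coda /g/ ok; σ2 onset /n/, coda /∅/ ok → permitted
tme.twur — σ1 onset /tm/ (1→3 rises), coda /∅/ ok; σ2 onset /tw/ (1→5 rises), coda /r/ ok → permitted
nu.nje — σ1 onset /n/, coda /∅/ ok; σ2 onset /nj/ (3→5 rises), coda /∅/ ok → permitted
gmwu — violates constraint (b): syllable 1 onset /gmw/ has 3 consonants (> 2) → not permitted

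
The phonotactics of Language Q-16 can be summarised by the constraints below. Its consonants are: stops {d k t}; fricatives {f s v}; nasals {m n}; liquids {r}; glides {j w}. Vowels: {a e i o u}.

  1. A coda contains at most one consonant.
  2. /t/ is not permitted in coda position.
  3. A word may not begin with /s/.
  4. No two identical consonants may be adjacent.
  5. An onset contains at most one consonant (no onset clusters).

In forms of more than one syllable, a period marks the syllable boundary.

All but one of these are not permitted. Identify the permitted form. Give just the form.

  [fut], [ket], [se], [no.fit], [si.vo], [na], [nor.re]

[fut] — violates constraint 2: syllable 1 coda contains /t/ → not permitted
[ket] — violates constraint 2: syllable 1 coda contains /t/ → not permitted
[se] — violates constraint 3: word begins with /s/ → not permitted
[no.fit] — violates constraint 2: syllable 2 coda contains /t/ → not permitted
[si.vo] — violates constraint 3: word begins with /s/ → not permitted
[na] — σ1 onset /n/, coda /∅/ ok → permitted
[nor.re] — violates constraint 4: adjacent identical consonants /rr/ → not permitted

[na]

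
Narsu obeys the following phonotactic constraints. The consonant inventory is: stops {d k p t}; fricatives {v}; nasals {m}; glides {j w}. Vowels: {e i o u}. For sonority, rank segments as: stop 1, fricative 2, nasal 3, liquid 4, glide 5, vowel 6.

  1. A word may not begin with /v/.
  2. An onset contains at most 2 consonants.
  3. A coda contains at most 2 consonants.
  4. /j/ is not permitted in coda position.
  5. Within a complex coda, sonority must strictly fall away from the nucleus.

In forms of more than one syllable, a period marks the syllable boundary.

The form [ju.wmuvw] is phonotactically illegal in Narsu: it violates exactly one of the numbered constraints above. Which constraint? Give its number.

[ju.wmuvw]: syllable 2 coda /vw/: /v/ (fricative, 2) → /w/ (glide, 5) does not fall.
This is a violation of constraint 5: "Within a complex coda, sonority must strictly fall away from the nucleus."
The remaining constraints (1, 2, 3, 4) are satisfied.

5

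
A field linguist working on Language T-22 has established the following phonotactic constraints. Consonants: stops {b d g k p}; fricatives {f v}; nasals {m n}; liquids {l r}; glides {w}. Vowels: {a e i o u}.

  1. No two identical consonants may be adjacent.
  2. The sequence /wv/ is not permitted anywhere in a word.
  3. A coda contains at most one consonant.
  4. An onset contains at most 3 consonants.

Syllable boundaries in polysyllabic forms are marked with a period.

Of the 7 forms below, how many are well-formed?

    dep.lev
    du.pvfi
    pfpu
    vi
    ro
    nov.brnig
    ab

7

dep.lev — σ1 onset /d/, coda /p/ ok; σ2 onset /l/, coda /v/ ok → well-formed
du.pvfi — σ1 onset /d/, coda /∅/ ok; σ2 onset /pvf/ (3C), coda /∅/ ok → well-formed
pfpu — σ1 onset /pfp/ (3C), coda /∅/ ok → well-formed
vi — σ1 onset /v/, coda /∅/ ok → well-formed
ro — σ1 onset /r/, coda /∅/ ok → well-formed
nov.brnig — σ1 onset /n/, coda /v/ ok; σ2 onset /brn/ (3C), coda /g/ ok → well-formed
ab — σ1 onset /∅/, coda /b/ ok → well-formed
Well-formed: dep.lev, du.pvfi, pfpu, vi, ro, nov.brnig, ab → 7.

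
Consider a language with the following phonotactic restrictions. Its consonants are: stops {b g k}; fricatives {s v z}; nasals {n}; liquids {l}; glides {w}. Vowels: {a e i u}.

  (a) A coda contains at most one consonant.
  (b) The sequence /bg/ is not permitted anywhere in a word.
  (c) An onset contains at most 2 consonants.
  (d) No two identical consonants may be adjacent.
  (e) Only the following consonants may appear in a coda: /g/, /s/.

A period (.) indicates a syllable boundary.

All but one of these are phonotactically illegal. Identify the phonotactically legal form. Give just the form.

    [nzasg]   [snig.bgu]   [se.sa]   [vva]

[nzasg] — violates constraint (a): syllable 1 coda /sg/ has 2 consonants (> 1) → phonotactically illegal
[snig.bgu] — violates constraint (b): contains banned sequence /bg/ → phonotactically illegal
[se.sa] — σ1 onset /s/, coda /∅/ ok; σ2 onset /s/, coda /∅/ ok → phonotactically legal
[vva] — violates constraint (d): adjacent identical consonants /vv/ → phonotactically illegal

[se.sa]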